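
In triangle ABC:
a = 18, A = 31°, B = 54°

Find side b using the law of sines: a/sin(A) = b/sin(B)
a/sin(A) = b/sin(B)  ⇒  b = a·sin(B)/sin(A) = 18·sin(54°)/sin(31°)
sin(54°) ≈ 0.809017, sin(31°) ≈ 0.515038
b ≈ 18·0.809017/0.515038 ≈ 14.5623/0.515038 ≈ 28.2742

b = 28.27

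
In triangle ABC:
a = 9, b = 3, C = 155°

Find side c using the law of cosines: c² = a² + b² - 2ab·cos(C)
c² = 9² + 3² − 2·9·3·cos(155°)
cos(155°) ≈ -0.906308
c² ≈ 81 + 9 − 54·(-0.906308) ≈ 90 + 48.9406 ≈ 138.941
c ≈ √138.941 ≈ 11.7873

c = 11.79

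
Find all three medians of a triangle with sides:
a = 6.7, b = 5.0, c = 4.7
Median formula: m_a = ½√(2b² + 2c² − a²) (and cyclically). a² = 44.89, b² = 25, c² = 22.09.
m_a = ½√(2·25 + 2·22.09 − 44.89) = ½√49.29 ≈ ½·7.02068 ≈ 3.51034
m_b = ½√(2·44.89 + 2·22.09 − 25) = ½√108.96 ≈ ½·10.4384 ≈ 5.2192
m_c = ½√(2·44.89 + 2·25 − 22.09) = ½√117.69 ≈ ½·10.8485 ≈ 5.42425

m_a = 3.51, m_b = 5.219, m_c = 5.424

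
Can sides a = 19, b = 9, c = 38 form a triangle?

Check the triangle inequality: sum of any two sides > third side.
a + b vs c: 19 + 9 = 28 ≤ 38  ✗
a + c vs b: 19 + 38 = 57 > 9  ✓
b + c vs a: 9 + 38 = 47 > 19  ✓

No: 19 + 9 = 28 is not > 38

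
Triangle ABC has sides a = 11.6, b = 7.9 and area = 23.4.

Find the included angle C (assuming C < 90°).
Area = ½·a·b·sin(C)  ⇒  sin(C) = 2·Area/(a·b) = 2·23.4/(11.6·7.9) = 46.8/91.64 ≈ 0.510694
C = arcsin(0.510694) ≈ 30.7101° (taking the acute solution since C < 90°)

C = 30.71°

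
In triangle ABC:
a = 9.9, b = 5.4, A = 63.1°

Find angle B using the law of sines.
a/sin(A) = b/sin(B)  ⇒  sin(B) = b·sin(A)/a = 5.4·sin(63.1°)/9.9
sin(63.1°) ≈ 0.891798
sin(B) ≈ 5.4·0.891798/9.9 ≈ 4.81571/9.9 ≈ 0.486435
B = arcsin(0.486435) ≈ 29.1065°
(Since b ≤ a we need B ≤ A, so the obtuse alternative 180° − 29.1065° ≈ 150.893° is rejected.)

B = 29.11°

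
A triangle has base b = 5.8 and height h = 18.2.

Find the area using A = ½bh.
A = ½·b·h = ½·5.8·18.2 = ½·105.56 = 52.78

Area = 52.78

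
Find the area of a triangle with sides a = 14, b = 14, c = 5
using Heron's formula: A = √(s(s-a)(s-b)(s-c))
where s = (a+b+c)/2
s = (14 + 14 + 5)/2 = 33/2 = 16.5
s − a = 2.5, s − b = 2.5, s − c = 11.5
s(s−a)(s−b)(s−c) = 16.5·2.5·2.5·11.5 = 1185.9375
Area = √1185.9375 ≈ 34.4374

s = 16.5, Area = 34.44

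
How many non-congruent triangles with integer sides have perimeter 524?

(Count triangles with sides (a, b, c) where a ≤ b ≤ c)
Let a ≤ b ≤ c with a + b + c = 524. The only binding inequality is a + b > c, i.e. 524 − c > c, so c < 524/2; and c ≥ 524/3 since c is the largest side.
So 175 ≤ c ≤ 261. For each c, b runs from ⌈(524 − c)/2⌉ up to c (then a = 524 − b − c satisfies 1 ≤ a ≤ b automatically), giving c − ⌈(524 − c)/2⌉ + 1 choices.
Summing over c: 1 + 3 + 4 + 6 + … + 129 + 130  (87 terms, c = 175, …, 261) = 5720
Check (closed form: nearest integer to p²/48 for even p, (p+3)²/48 for odd p): 524²/48 = 274576/48 ≈ 5720.33 → 5720

5720 triangles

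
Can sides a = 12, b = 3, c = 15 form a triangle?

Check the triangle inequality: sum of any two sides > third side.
a + b vs c: 12 + 3 = 15 ≤ 15  ✗
a + c vs b: 12 + 15 = 27 > 3  ✓
b + c vs a: 3 + 15 = 18 > 12  ✓

No: 12 + 3 = 15 is not > 15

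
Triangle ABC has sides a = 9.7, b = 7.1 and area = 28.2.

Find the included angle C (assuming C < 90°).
Area = ½·a·b·sin(C)  ⇒  sin(C) = 2·Area/(a·b) = 2·28.2/(9.7·7.1) = 56.4/68.87 ≈ 0.818934
C = arcsin(0.818934) ≈ 54.9782° (taking the acute solution since C < 90°)

C = 54.98°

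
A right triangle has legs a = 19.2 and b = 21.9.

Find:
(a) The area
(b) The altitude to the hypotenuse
(a) The legs are perpendicular, so Area = ½·a·b = ½·19.2·21.9 = ½·420.48 = 210.24
(b) Hypotenuse c = √(a² + b²) = √(368.64 + 479.61) = √848.25 ≈ 29.1247
    Area = ½·c·h_c  ⇒  h_c = 2·Area/c = 420.48/29.1247 ≈ 14.4372

Area = 210.24, h_c = 14.44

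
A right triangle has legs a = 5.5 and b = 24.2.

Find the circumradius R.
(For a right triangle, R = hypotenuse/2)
Hypotenuse c = √(a² + b²) = √(30.25 + 585.64) = √615.89 ≈ 24.8171
R = c/2 ≈ 24.8171/2 ≈ 12.4086

R = 12.41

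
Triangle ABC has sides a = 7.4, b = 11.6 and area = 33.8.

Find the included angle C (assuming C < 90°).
Area = ½·a·b·sin(C)  ⇒  sin(C) = 2·Area/(a·b) = 2·33.8/(7.4·11.6) = 67.6/85.84 ≈ 0.787512
C = arcsin(0.787512) ≈ 51.9536° (taking the acute solution since C < 90°)

C = 51.95°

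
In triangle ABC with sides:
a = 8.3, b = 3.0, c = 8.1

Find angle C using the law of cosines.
c² = a² + b² − 2ab·cos(C)  ⇒  cos(C) = (a² + b² − c²)/(2ab)
cos(C) = (8.3² + 3.0² − 8.1²)/(2·8.3·3.0) = (68.89 + 9 − 65.61)/49.8 = 12.28/49.8 ≈ 0.246586
C = arccos(0.246586) ≈ 75.7244°

C = 75.72°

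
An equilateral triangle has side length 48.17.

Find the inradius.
r = Area/s with s the semi-perimeter.
Area = (√3/4)·48.17² = (√3/4)·2320.3489 ≈ 0.433013·2320.3489 ≈ 1004.74
s = 3·48.17/2 = 72.255
r ≈ 1004.74/72.255 ≈ 13.9055
(Equivalently r = side/(2√3) = 48.17/3.4641 ≈ 13.9055.)

r = 13.91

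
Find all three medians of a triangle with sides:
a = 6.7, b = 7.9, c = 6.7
Median formula: m_a = ½√(2b² + 2c² − a²) (and cyclically). a² = 44.89, b² = 62.41, c² = 44.89.
m_a = ½√(2·62.41 + 2·44.89 − 44.89) = ½√169.71 ≈ ½·13.0273 ≈ 6.51364
m_b = ½√(2·44.89 + 2·44.89 − 62.41) = ½√117.15 ≈ ½·10.8236 ≈ 5.41179
m_c = ½√(2·44.89 + 2·62.41 − 44.89) = ½√169.71 ≈ ½·13.0273 ≈ 6.51364

m_a = 6.514, m_b = 5.412, m_c = 6.514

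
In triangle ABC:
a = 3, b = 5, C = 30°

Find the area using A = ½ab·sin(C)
A = ½·a·b·sin(C) = ½·3·5·sin(30°)
sin(30°) ≈ 0.5
A ≈ ½·15·0.5 = 7.5·0.5 ≈ 3.75

Area = 3.75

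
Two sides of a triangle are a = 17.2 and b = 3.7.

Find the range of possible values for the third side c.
Triangle inequality: |a − b| < c < a + b
|a − b| = |17.2 − 3.7| = 13.5
a + b = 17.2 + 3.7 = 20.9

13.5 < c < 20.9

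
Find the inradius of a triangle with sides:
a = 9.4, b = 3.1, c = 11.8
r = Area/s where s is the semi-perimeter.
s = (9.4 + 3.1 + 11.8)/2 = 24.3/2 = 12.15
Area = √(s(s−a)(s−b)(s−c)) = √(12.15·2.75·9.05·0.35) ≈ √105.834 ≈ 10.2876
r ≈ 10.2876/12.15 ≈ 0.846714

r = 0.8467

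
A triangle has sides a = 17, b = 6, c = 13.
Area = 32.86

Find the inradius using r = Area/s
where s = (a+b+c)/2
s = (17 + 6 + 13)/2 = 36/2 = 18
r = Area/s = 32.86/18 ≈ 1.82556

r = 1.826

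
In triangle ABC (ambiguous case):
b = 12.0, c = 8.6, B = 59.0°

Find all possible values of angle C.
b/sin(B) = c/sin(C)  ⇒  sin(C) = c·sin(B)/b = 8.6·sin(59.0°)/12.0
sin(59.0°) ≈ 0.857167
sin(C) ≈ 8.6·0.857167/12.0 ≈ 7.37164/12.0 ≈ 0.614303
Candidate 1: C₁ = arcsin(0.614303) ≈ 37.9013°  →  A = 180° − 59.0° − 37.9013° ≈ 83.0987° > 0, valid
Candidate 2: C₂ = 180° − C₁ ≈ 142.099°  →  A = 180° − 59.0° − 142.099° ≈ -21.0987° ≤ 0, not a valid triangle

C = 37.9° (one solution)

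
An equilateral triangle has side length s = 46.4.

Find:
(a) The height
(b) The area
(a) The height splits the triangle into two 30-60-90 halves: h = s·√3/2 = 46.4·1.73205/2 ≈ 80.3672/2 ≈ 40.1836
(b) Area = (√3/4)·s² = (√3/4)·46.4² = (√3/4)·2152.96 ≈ 0.433013·2152.96 ≈ 932.259

Height = 40.18, Area = 932.3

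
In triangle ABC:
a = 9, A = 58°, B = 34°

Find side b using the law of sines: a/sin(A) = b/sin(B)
a/sin(A) = b/sin(B)  ⇒  b = a·sin(B)/sin(A) = 9·sin(34°)/sin(58°)
sin(34°) ≈ 0.559193, sin(58°) ≈ 0.848048
b ≈ 9·0.559193/0.848048 ≈ 5.03274/0.848048 ≈ 5.93449

b = 5.934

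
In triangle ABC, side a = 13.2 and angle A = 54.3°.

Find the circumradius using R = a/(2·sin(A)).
R = a/(2·sin(A)) = 13.2/(2·sin(54.3°))
sin(54.3°) ≈ 0.812084
R ≈ 13.2/(2·0.812084) = 13.2/1.62417 ≈ 8.12724

R = 8.127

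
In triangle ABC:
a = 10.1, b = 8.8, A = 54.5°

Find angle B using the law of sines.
a/sin(A) = b/sin(B)  ⇒  sin(B) = b·sin(A)/a = 8.8·sin(54.5°)/10.1
sin(54.5°) ≈ 0.814116
sin(B) ≈ 8.8·0.814116/10.1 ≈ 7.16422/10.1 ≈ 0.709328
B = arcsin(0.709328) ≈ 45.1803°
(Since b ≤ a we need B ≤ A, so the obtuse alternative 180° − 45.1803° ≈ 134.82° is rejected.)

B = 45.18°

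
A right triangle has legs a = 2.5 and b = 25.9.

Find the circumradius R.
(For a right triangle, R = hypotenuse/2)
Hypotenuse c = √(a² + b²) = √(6.25 + 670.81) = √677.06 ≈ 26.0204
R = c/2 ≈ 26.0204/2 ≈ 13.0102

R = 13.01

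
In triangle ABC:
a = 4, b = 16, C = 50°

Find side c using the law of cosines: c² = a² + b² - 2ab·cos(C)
c² = 4² + 16² − 2·4·16·cos(50°)
cos(50°) ≈ 0.642788
c² ≈ 16 + 256 − 128·(0.642788) ≈ 272 − 82.2768 ≈ 189.723
c ≈ √189.723 ≈ 13.774

c = 13.77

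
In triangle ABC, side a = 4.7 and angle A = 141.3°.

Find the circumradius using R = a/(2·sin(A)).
R = a/(2·sin(A)) = 4.7/(2·sin(141.3°))
sin(141.3°) ≈ 0.625243
R ≈ 4.7/(2·0.625243) = 4.7/1.25049 ≈ 3.75854

R = 3.759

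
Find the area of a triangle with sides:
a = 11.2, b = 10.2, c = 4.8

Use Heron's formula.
s = (11.2 + 10.2 + 4.8)/2 = 26.2/2 = 13.1
s − a = 1.9, s − b = 2.9, s − c = 8.3
s(s−a)(s−b)(s−c) = 13.1·1.9·2.9·8.3 ≈ 599.102
Area = √599.102 ≈ 24.4766

Area = 24.48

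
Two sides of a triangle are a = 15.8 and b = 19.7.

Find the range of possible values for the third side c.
Triangle inequality: |a − b| < c < a + b
|a − b| = |15.8 − 19.7| = 3.9
a + b = 15.8 + 19.7 = 35.5

3.9 < c < 35.5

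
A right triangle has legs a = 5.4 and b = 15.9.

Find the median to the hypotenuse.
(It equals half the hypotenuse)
Hypotenuse c = √(a² + b²) = √(29.16 + 252.81) = √281.97 ≈ 16.792
Median to hypotenuse = c/2 ≈ 16.792/2 ≈ 8.39598

Median = 8.396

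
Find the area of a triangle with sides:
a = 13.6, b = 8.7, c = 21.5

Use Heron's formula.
s = (13.6 + 8.7 + 21.5)/2 = 43.8/2 = 21.9
s − a = 8.3, s − b = 13.2, s − c = 0.4
s(s−a)(s−b)(s−c) = 21.9·8.3·13.2·0.4 ≈ 959.746
Area = √959.746 ≈ 30.9798

Area = 30.98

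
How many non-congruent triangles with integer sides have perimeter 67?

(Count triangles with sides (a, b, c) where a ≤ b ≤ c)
Let a ≤ b ≤ c with a + b + c = 67. The only binding inequality is a + b > c, i.e. 67 − c > c, so c < 67/2; and c ≥ 67/3 since c is the largest side.
So 23 ≤ c ≤ 33. For each c, b runs from ⌈(67 − c)/2⌉ up to c (then a = 67 − b − c satisfies 1 ≤ a ≤ b automatically), giving c − ⌈(67 − c)/2⌉ + 1 choices.
Summing over c: 2 + 3 + 5 + 6 + 8 + 9 + 11 + 12 + 14 + 15 + 17 = 102
Check (closed form: nearest integer to p²/48 for even p, (p+3)²/48 for odd p): (67+3)²/48 = 70²/48 = 4900/48 ≈ 102.08 → 102

102 triangles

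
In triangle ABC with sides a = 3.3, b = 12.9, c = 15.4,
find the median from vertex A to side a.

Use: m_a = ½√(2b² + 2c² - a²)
m_a = ½√(2·12.9² + 2·15.4² − 3.3²) = ½√(2·166.41 + 2·237.16 − 10.89) = ½√(332.82 + 474.32 − 10.89) = ½√796.25
√796.25 ≈ 28.2179, so m_a ≈ 14.109

m_a = 14.11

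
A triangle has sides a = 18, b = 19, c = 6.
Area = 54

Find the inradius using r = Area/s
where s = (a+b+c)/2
s = (18 + 19 + 6)/2 = 43/2 = 21.5
r = Area/s = 54/21.5 ≈ 2.51163

r = 2.512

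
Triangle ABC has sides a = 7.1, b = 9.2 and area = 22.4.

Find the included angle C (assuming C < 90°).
Area = ½·a·b·sin(C)  ⇒  sin(C) = 2·Area/(a·b) = 2·22.4/(7.1·9.2) = 44.8/65.32 ≈ 0.685854
C = arcsin(0.685854) ≈ 43.3028° (taking the acute solution since C < 90°)

C = 43.3°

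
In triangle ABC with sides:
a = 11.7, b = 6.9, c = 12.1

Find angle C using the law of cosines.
c² = a² + b² − 2ab·cos(C)  ⇒  cos(C) = (a² + b² − c²)/(2ab)
cos(C) = (11.7² + 6.9² − 12.1²)/(2·11.7·6.9) = (136.89 + 47.61 − 146.41)/161.46 = 38.09/161.46 ≈ 0.23591
C = arccos(0.23591) ≈ 76.3547°

C = 76.35°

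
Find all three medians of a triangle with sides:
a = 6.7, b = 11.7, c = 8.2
Median formula: m_a = ½√(2b² + 2c² − a²) (and cyclically). a² = 44.89, b² = 136.89, c² = 67.24.
m_a = ½√(2·136.89 + 2·67.24 − 44.89) = ½√363.37 ≈ ½·19.0623 ≈ 9.53113
m_b = ½√(2·44.89 + 2·67.24 − 136.89) = ½√87.37 ≈ ½·9.34719 ≈ 4.6736
m_c = ½√(2·44.89 + 2·136.89 − 67.24) = ½√296.32 ≈ ½·17.2139 ≈ 8.60697

m_a = 9.531, m_b = 4.674, m_c = 8.607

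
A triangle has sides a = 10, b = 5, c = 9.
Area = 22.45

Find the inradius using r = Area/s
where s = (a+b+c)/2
s = (10 + 5 + 9)/2 = 24/2 = 12
r = Area/s = 22.45/12 ≈ 1.87083

r = 1.871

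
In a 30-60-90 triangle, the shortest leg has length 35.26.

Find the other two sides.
In a 30-60-90 triangle the sides are in ratio 1 : √3 : 2 (short leg : long leg : hypotenuse).
Long leg = 35.26·√3 ≈ 35.26·1.73205 ≈ 61.0721
Hypotenuse = 2·35.26 = 70.52

Long leg = 35.26√3 = 61.07, Hypotenuse = 70.52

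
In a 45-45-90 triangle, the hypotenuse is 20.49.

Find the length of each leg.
In a 45-45-90 triangle hypotenuse = leg·√2, so leg = hypotenuse/√2.
Leg = 20.49/√2 ≈ 20.49/1.41421 ≈ 14.4886

Each leg = 14.49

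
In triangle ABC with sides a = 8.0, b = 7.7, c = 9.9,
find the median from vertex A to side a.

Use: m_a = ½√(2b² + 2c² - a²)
m_a = ½√(2·7.7² + 2·9.9² − 8.0²) = ½√(2·59.29 + 2·98.01 − 64) = ½√(118.58 + 196.02 − 64) = ½√250.6
√250.6 ≈ 15.8304, so m_a ≈ 7.91518

m_a = 7.915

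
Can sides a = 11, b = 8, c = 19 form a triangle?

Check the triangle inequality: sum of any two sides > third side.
a + b vs c: 11 + 8 = 19 ≤ 19  ✗
a + c vs b: 11 + 19 = 30 > 8  ✓
b + c vs a: 8 + 19 = 27 > 11  ✓

No: 11 + 8 = 19 is not > 19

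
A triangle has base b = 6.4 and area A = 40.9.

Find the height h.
A = ½·b·h  ⇒  h = 2A/b = 2·40.9/6.4 = 81.8/6.4 ≈ 12.7812

h = 12.78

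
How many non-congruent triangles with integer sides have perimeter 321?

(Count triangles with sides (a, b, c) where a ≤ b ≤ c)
Let a ≤ b ≤ c with a + b + c = 321. The only binding inequality is a + b > c, i.e. 321 − c > c, so c < 321/2; and c ≥ 321/3 since c is the largest side.
So 107 ≤ c ≤ 160. For each c, b runs from ⌈(321 − c)/2⌉ up to c (then a = 321 − b − c satisfies 1 ≤ a ≤ b automatically), giving c − ⌈(321 − c)/2⌉ + 1 choices.
Summing over c: 1 + 2 + 4 + 5 + … + 79 + 80  (54 terms, c = 107, …, 160) = 2187
Check (closed form: nearest integer to p²/48 for even p, (p+3)²/48 for odd p): (321+3)²/48 = 324²/48 = 104976/48 ≈ 2187.00 → 2187

2187 triangles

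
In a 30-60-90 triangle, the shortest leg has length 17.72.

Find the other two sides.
In a 30-60-90 triangle the sides are in ratio 1 : √3 : 2 (short leg : long leg : hypotenuse).
Long leg = 17.72·√3 ≈ 17.72·1.73205 ≈ 30.6919
Hypotenuse = 2·17.72 = 35.44

Long leg = 17.72√3 = 30.69, Hypotenuse = 35.44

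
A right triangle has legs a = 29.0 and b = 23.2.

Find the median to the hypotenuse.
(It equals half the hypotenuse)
Hypotenuse c = √(a² + b²) = √(841 + 538.24) = √1379.24 ≈ 37.1381
Median to hypotenuse = c/2 ≈ 37.1381/2 ≈ 18.5691

Median = 18.57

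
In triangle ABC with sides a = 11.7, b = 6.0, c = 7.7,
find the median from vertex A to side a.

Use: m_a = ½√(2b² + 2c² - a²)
m_a = ½√(2·6.0² + 2·7.7² − 11.7²) = ½√(2·36 + 2·59.29 − 136.89) = ½√(72 + 118.58 − 136.89) = ½√53.69
√53.69 ≈ 7.32735, so m_a ≈ 3.66367

m_a = 3.664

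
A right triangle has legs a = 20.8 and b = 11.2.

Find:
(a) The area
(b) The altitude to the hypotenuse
(a) The legs are perpendicular, so Area = ½·a·b = ½·20.8·11.2 = ½·232.96 = 116.48
(b) Hypotenuse c = √(a² + b²) = √(432.64 + 125.44) = √558.08 ≈ 23.6237
    Area = ½·c·h_c  ⇒  h_c = 2·Area/c = 232.96/23.6237 ≈ 9.86128

Area = 116.48, h_c = 9.861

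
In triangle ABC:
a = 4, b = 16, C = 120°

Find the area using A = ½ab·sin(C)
A = ½·a·b·sin(C) = ½·4·16·sin(120°)
sin(120°) ≈ 0.866025
A ≈ ½·64·0.866025 = 32·0.866025 ≈ 27.7128

Area = 27.71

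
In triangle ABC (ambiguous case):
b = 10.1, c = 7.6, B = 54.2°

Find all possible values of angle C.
b/sin(B) = c/sin(C)  ⇒  sin(C) = c·sin(B)/b = 7.6·sin(54.2°)/10.1
sin(54.2°) ≈ 0.811064
sin(C) ≈ 7.6·0.811064/10.1 ≈ 6.16409/10.1 ≈ 0.610305
Candidate 1: C₁ = arcsin(0.610305) ≈ 37.6116°  →  A = 180° − 54.2° − 37.6116° ≈ 88.1884° > 0, valid
Candidate 2: C₂ = 180° − C₁ ≈ 142.388°  →  A = 180° − 54.2° − 142.388° ≈ -16.5884° ≤ 0, not a valid triangle

C = 37.61° (one solution)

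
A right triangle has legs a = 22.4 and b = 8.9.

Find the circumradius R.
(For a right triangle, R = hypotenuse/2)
Hypotenuse c = √(a² + b²) = √(501.76 + 79.21) = √580.97 ≈ 24.1033
R = c/2 ≈ 24.1033/2 ≈ 12.0517

R = 12.05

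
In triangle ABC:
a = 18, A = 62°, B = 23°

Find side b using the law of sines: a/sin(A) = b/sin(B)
a/sin(A) = b/sin(B)  ⇒  b = a·sin(B)/sin(A) = 18·sin(23°)/sin(62°)
sin(23°) ≈ 0.390731, sin(62°) ≈ 0.882948
b ≈ 18·0.390731/0.882948 ≈ 7.03316/0.882948 ≈ 7.96555

b = 7.966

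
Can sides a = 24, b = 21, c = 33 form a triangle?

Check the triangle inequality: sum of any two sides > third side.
a + b vs c: 24 + 21 = 45 > 33  ✓
a + c vs b: 24 + 33 = 57 > 21  ✓
b + c vs a: 21 + 33 = 54 > 24  ✓

Yes, triangle inequality satisfied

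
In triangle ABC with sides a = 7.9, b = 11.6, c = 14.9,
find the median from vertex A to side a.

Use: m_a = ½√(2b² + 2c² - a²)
m_a = ½√(2·11.6² + 2·14.9² − 7.9²) = ½√(2·134.56 + 2·222.01 − 62.41) = ½√(269.12 + 444.02 − 62.41) = ½√650.73
√650.73 ≈ 25.5094, so m_a ≈ 12.7547

m_a = 12.75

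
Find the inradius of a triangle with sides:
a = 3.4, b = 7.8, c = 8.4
r = Area/s where s is the semi-perimeter.
s = (3.4 + 7.8 + 8.4)/2 = 19.6/2 = 9.8
Area = √(s(s−a)(s−b)(s−c)) = √(9.8·6.4·2·1.4) ≈ √175.616 ≈ 13.252
r ≈ 13.252/9.8 ≈ 1.35225

r = 1.352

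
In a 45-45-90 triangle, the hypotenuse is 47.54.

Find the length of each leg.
In a 45-45-90 triangle hypotenuse = leg·√2, so leg = hypotenuse/√2.
Leg = 47.54/√2 ≈ 47.54/1.41421 ≈ 33.6159

Each leg = 33.62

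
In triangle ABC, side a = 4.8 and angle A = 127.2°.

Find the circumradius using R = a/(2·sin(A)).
R = a/(2·sin(A)) = 4.8/(2·sin(127.2°))
sin(127.2°) ≈ 0.79653
R ≈ 4.8/(2·0.79653) = 4.8/1.59306 ≈ 3.01307

R = 3.013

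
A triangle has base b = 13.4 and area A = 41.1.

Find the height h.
A = ½·b·h  ⇒  h = 2A/b = 2·41.1/13.4 = 82.2/13.4 ≈ 6.13433

h = 6.134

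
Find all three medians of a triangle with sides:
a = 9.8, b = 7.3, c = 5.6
Median formula: m_a = ½√(2b² + 2c² − a²) (and cyclically). a² = 96.04, b² = 53.29, c² = 31.36.
m_a = ½√(2·53.29 + 2·31.36 − 96.04) = ½√73.26 ≈ ½·8.55921 ≈ 4.2796
m_b = ½√(2·96.04 + 2·31.36 − 53.29) = ½√201.51 ≈ ½·14.1954 ≈ 7.09771
m_c = ½√(2·96.04 + 2·53.29 − 31.36) = ½√267.3 ≈ ½·16.3493 ≈ 8.17466

m_a = 4.28, m_b = 7.098, m_c = 8.175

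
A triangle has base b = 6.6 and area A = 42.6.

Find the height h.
A = ½·b·h  ⇒  h = 2A/b = 2·42.6/6.6 = 85.2/6.6 ≈ 12.9091

h = 12.91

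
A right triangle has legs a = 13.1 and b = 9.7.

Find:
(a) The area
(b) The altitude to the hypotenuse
(a) The legs are perpendicular, so Area = ½·a·b = ½·13.1·9.7 = ½·127.07 = 63.535
(b) Hypotenuse c = √(a² + b²) = √(171.61 + 94.09) = √265.7 ≈ 16.3003
    Area = ½·c·h_c  ⇒  h_c = 2·Area/c = 127.07/16.3003 ≈ 7.79556

Area = 63.535, h_c = 7.796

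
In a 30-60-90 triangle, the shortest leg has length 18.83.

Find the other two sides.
In a 30-60-90 triangle the sides are in ratio 1 : √3 : 2 (short leg : long leg : hypotenuse).
Long leg = 18.83·√3 ≈ 18.83·1.73205 ≈ 32.6145
Hypotenuse = 2·18.83 = 37.66

Long leg = 18.83√3 = 32.61, Hypotenuse = 37.66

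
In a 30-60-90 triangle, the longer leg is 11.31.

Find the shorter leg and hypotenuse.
In a 30-60-90 triangle the sides are in ratio 1 : √3 : 2, so short leg = long leg/√3 and hypotenuse = 2·(short leg).
Short leg = 11.31/√3 ≈ 11.31/1.73205 ≈ 6.52983
Hypotenuse = 2·6.52983 ≈ 13.0597

Short leg = 6.53, Hypotenuse = 13.06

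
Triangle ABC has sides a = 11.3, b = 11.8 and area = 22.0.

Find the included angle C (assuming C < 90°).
Area = ½·a·b·sin(C)  ⇒  sin(C) = 2·Area/(a·b) = 2·22.0/(11.3·11.8) = 44/133.34 ≈ 0.329984
C = arcsin(0.329984) ≈ 19.2678° (taking the acute solution since C < 90°)

C = 19.27°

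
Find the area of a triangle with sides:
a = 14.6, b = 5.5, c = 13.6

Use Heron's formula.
s = (14.6 + 5.5 + 13.6)/2 = 33.7/2 = 16.85
s − a = 2.25, s − b = 11.35, s − c = 3.25
s(s−a)(s−b)(s−c) = 16.85·2.25·11.35·3.25 ≈ 1398.5
Area = √1398.5 ≈ 37.3965

Area = 37.4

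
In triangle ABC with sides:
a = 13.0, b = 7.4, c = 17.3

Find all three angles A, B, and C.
Law of cosines for each angle (a² = 169, b² = 54.76, c² = 299.29):
cos(A) = (b² + c² − a²)/(2bc) = (54.76 + 299.29 − 169)/(2·7.4·17.3) = 185.05/256.04 ≈ 0.722739  ⇒  A ≈ 43.7189°
cos(B) = (a² + c² − b²)/(2ac) = (169 + 299.29 − 54.76)/(2·13.0·17.3) = 413.53/449.8 ≈ 0.919364  ⇒  B ≈ 23.1667°
cos(C) = (a² + b² − c²)/(2ab) = (169 + 54.76 − 299.29)/(2·13.0·7.4) = -75.53/192.4 ≈ -0.392568  ⇒  C ≈ 113.114°
Check: A + B + C ≈ 180°

A = 43.72°, B = 23.17°, C = 113.1°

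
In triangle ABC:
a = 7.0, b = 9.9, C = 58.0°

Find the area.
Two sides and the included angle (SAS): A = ½·a·b·sin(C) = ½·7.0·9.9·sin(58.0°)
sin(58.0°) ≈ 0.848048
A ≈ ½·69.3·0.848048 = 34.65·0.848048 ≈ 29.3849

Area = 29.38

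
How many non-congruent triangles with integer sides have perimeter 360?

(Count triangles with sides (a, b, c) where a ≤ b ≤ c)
Let a ≤ b ≤ c with a + b + c = 360. The only binding inequality is a + b > c, i.e. 360 − c > c, so c < 360/2; and c ≥ 360/3 since c is the largest side.
So 120 ≤ c ≤ 179. For each c, b runs from ⌈(360 − c)/2⌉ up to c (then a = 360 − b − c satisfies 1 ≤ a ≤ b automatically), giving c − ⌈(360 − c)/2⌉ + 1 choices.
Summing over c: 1 + 2 + 4 + 5 + … + 88 + 89  (60 terms, c = 120, …, 179) = 2700
Check (closed form: nearest integer to p²/48 for even p, (p+3)²/48 for odd p): 360²/48 = 129600/48 ≈ 2700.00 → 2700

2700 triangles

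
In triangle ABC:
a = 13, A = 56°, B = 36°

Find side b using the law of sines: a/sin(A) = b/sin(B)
a/sin(A) = b/sin(B)  ⇒  b = a·sin(B)/sin(A) = 13·sin(36°)/sin(56°)
sin(36°) ≈ 0.587785, sin(56°) ≈ 0.829038
b ≈ 13·0.587785/0.829038 ≈ 7.64121/0.829038 ≈ 9.21696

b = 9.217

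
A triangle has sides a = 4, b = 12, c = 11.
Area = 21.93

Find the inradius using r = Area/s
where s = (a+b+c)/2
s = (4 + 12 + 11)/2 = 27/2 = 13.5
r = Area/s = 21.93/13.5 ≈ 1.62444

r = 1.624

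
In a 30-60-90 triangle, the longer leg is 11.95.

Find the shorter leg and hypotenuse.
In a 30-60-90 triangle the sides are in ratio 1 : √3 : 2, so short leg = long leg/√3 and hypotenuse = 2·(short leg).
Short leg = 11.95/√3 ≈ 11.95/1.73205 ≈ 6.89934
Hypotenuse = 2·6.89934 ≈ 13.7987

Short leg = 6.899, Hypotenuse = 13.8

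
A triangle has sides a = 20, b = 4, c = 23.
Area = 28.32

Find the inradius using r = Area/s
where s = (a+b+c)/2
s = (20 + 4 + 23)/2 = 47/2 = 23.5
r = Area/s = 28.32/23.5 ≈ 1.20511

r = 1.205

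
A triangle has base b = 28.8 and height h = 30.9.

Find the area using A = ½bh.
A = ½·b·h = ½·28.8·30.9 = ½·889.92 = 444.96

Area = 444.96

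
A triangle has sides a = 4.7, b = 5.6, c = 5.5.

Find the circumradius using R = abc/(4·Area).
First find the area with Heron's formula.
s = (4.7 + 5.6 + 5.5)/2 = 7.9
Area = √(s(s−a)(s−b)(s−c)) = √(7.9·3.2·2.3·2.4) ≈ √139.546 ≈ 11.8129
abc = 4.7·5.6·5.5 = 144.76
R = abc/(4·Area) ≈ 144.76/(4·11.8129) = 144.76/47.2518 ≈ 3.06359

R = 3.064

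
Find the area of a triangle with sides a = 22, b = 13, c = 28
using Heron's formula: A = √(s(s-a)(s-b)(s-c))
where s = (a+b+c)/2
s = (22 + 13 + 28)/2 = 63/2 = 31.5
s − a = 9.5, s − b = 18.5, s − c = 3.5
s(s−a)(s−b)(s−c) = 31.5·9.5·18.5·3.5 = 19376.4375
Area = √19376.4375 ≈ 139.199

s = 31.5, Area = 139.2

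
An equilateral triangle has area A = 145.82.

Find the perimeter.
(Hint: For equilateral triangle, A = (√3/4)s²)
A = (√3/4)s²  ⇒  s² = 4A/√3 = 4·145.82/√3 = 583.28/1.73205 ≈ 336.757
s ≈ √336.757 ≈ 18.3509
Perimeter = 3s ≈ 3·18.3509 ≈ 55.0528

Perimeter = 55.05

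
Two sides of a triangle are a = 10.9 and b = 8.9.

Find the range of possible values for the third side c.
Triangle inequality: |a − b| < c < a + b
|a − b| = |10.9 − 8.9| = 2
a + b = 10.9 + 8.9 = 19.8

2 < c < 19.8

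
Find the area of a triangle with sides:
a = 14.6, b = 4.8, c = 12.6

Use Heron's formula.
s = (14.6 + 4.8 + 12.6)/2 = 32/2 = 16
s − a = 1.4, s − b = 11.2, s − c = 3.4
s(s−a)(s−b)(s−c) = 16·1.4·11.2·3.4 ≈ 852.992
Area = √852.992 ≈ 29.206

Area = 29.21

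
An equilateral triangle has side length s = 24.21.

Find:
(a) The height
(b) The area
(a) The height splits the triangle into two 30-60-90 halves: h = s·√3/2 = 24.21·1.73205/2 ≈ 41.933/2 ≈ 20.9665
(b) Area = (√3/4)·s² = (√3/4)·24.21² = (√3/4)·586.1241 ≈ 0.433013·586.1241 ≈ 253.799

Height = 20.97, Area = 253.8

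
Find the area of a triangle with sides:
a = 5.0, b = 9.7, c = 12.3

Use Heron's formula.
s = (5.0 + 9.7 + 12.3)/2 = 27/2 = 13.5
s − a = 8.5, s − b = 3.8, s − c = 1.2
s(s−a)(s−b)(s−c) = 13.5·8.5·3.8·1.2 ≈ 523.26
Area = √523.26 ≈ 22.8749

Area = 22.87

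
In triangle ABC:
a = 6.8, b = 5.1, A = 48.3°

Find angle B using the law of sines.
a/sin(A) = b/sin(B)  ⇒  sin(B) = b·sin(A)/a = 5.1·sin(48.3°)/6.8
sin(48.3°) ≈ 0.746638
sin(B) ≈ 5.1·0.746638/6.8 ≈ 3.80785/6.8 ≈ 0.559979
B = arcsin(0.559979) ≈ 34.0543°
(Since b ≤ a we need B ≤ A, so the obtuse alternative 180° − 34.0543° ≈ 145.946° is rejected.)

B = 34.05°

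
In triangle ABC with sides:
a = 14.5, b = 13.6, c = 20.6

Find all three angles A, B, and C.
Law of cosines for each angle (a² = 210.25, b² = 184.96, c² = 424.36):
cos(A) = (b² + c² − a²)/(2bc) = (184.96 + 424.36 − 210.25)/(2·13.6·20.6) = 399.07/560.32 ≈ 0.712218  ⇒  A ≈ 44.5843°
cos(B) = (a² + c² − b²)/(2ac) = (210.25 + 424.36 − 184.96)/(2·14.5·20.6) = 449.65/597.4 ≈ 0.752678  ⇒  B ≈ 41.1771°
cos(C) = (a² + b² − c²)/(2ab) = (210.25 + 184.96 − 424.36)/(2·14.5·13.6) = -29.15/394.4 ≈ -0.0739097  ⇒  C ≈ 94.2386°
Check: A + B + C ≈ 180°

A = 44.58°, B = 41.18°, C = 94.24°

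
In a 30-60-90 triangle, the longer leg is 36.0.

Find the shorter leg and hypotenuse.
In a 30-60-90 triangle the sides are in ratio 1 : √3 : 2, so short leg = long leg/√3 and hypotenuse = 2·(short leg).
Short leg = 36.0/√3 ≈ 36.0/1.73205 ≈ 20.7846
Hypotenuse = 2·20.7846 ≈ 41.5692

Short leg = 20.78, Hypotenuse = 41.57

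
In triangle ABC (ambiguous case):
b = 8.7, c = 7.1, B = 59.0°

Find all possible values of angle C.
b/sin(B) = c/sin(C)  ⇒  sin(C) = c·sin(B)/b = 7.1·sin(59.0°)/8.7
sin(59.0°) ≈ 0.857167
sin(C) ≈ 7.1·0.857167/8.7 ≈ 6.08589/8.7 ≈ 0.699527
Candidate 1: C₁ = arcsin(0.699527) ≈ 44.3891°  →  A = 180° − 59.0° − 44.3891° ≈ 76.6109° > 0, valid
Candidate 2: C₂ = 180° − C₁ ≈ 135.611°  →  A = 180° − 59.0° − 135.611° ≈ -14.6109° ≤ 0, not a valid triangle

C = 44.39° (one solution)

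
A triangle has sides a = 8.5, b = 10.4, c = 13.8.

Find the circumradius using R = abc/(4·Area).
First find the area with Heron's formula.
s = (8.5 + 10.4 + 13.8)/2 = 16.35
Area = √(s(s−a)(s−b)(s−c)) = √(16.35·7.85·5.95·2.55) ≈ √1947.35 ≈ 44.1288
abc = 8.5·10.4·13.8 = 1219.92
R = abc/(4·Area) ≈ 1219.92/(4·44.1288) = 1219.92/176.515 ≈ 6.91113

R = 6.911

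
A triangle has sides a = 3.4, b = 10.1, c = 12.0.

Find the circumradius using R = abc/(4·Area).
First find the area with Heron's formula.
s = (3.4 + 10.1 + 12.0)/2 = 12.75
Area = √(s(s−a)(s−b)(s−c)) = √(12.75·9.35·2.65·0.75) ≈ √236.935 ≈ 15.3927
abc = 3.4·10.1·12.0 = 412.08
R = abc/(4·Area) ≈ 412.08/(4·15.3927) = 412.08/61.5708 ≈ 6.69279

R = 6.693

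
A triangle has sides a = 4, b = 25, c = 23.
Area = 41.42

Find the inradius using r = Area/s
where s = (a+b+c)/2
s = (4 + 25 + 23)/2 = 52/2 = 26
r = Area/s = 41.42/26 ≈ 1.59308

r = 1.593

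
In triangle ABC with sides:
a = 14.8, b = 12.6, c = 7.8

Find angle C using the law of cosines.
c² = a² + b² − 2ab·cos(C)  ⇒  cos(C) = (a² + b² − c²)/(2ab)
cos(C) = (14.8² + 12.6² − 7.8²)/(2·14.8·12.6) = (219.04 + 158.76 − 60.84)/372.96 = 316.96/372.96 ≈ 0.84985
C = arccos(0.84985) ≈ 31.8047°

C = 31.8°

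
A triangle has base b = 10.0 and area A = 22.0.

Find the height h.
A = ½·b·h  ⇒  h = 2A/b = 2·22.0/10.0 = 44/10.0 ≈ 4.4

h = 4.4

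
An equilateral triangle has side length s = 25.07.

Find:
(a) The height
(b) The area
(a) The height splits the triangle into two 30-60-90 halves: h = s·√3/2 = 25.07·1.73205/2 ≈ 43.4225/2 ≈ 21.7113
(b) Area = (√3/4)·s² = (√3/4)·25.07² = (√3/4)·628.5049 ≈ 0.433013·628.5049 ≈ 272.151

Height = 21.71, Area = 272.2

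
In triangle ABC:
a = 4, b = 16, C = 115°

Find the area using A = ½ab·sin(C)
A = ½·a·b·sin(C) = ½·4·16·sin(115°)
sin(115°) ≈ 0.906308
A ≈ ½·64·0.906308 = 32·0.906308 ≈ 29.0018

Area = 29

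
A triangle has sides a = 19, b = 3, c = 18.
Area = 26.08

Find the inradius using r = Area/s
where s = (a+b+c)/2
s = (19 + 3 + 18)/2 = 40/2 = 20
r = Area/s = 26.08/20 ≈ 1.304

r = 1.304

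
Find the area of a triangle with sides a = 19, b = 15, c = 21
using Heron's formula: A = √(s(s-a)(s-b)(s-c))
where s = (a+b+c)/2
s = (19 + 15 + 21)/2 = 55/2 = 27.5
s − a = 8.5, s − b = 12.5, s − c = 6.5
s(s−a)(s−b)(s−c) = 27.5·8.5·12.5·6.5 = 18992.1875
Area = √18992.1875 ≈ 137.812

s = 27.5, Area = 137.8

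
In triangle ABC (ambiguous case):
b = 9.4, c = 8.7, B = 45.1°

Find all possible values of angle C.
b/sin(B) = c/sin(C)  ⇒  sin(C) = c·sin(B)/b = 8.7·sin(45.1°)/9.4
sin(45.1°) ≈ 0.70834
sin(C) ≈ 8.7·0.70834/9.4 ≈ 6.16256/9.4 ≈ 0.655591
Candidate 1: C₁ = arcsin(0.655591) ≈ 40.9645°  →  A = 180° − 45.1° − 40.9645° ≈ 93.9355° > 0, valid
Candidate 2: C₂ = 180° − C₁ ≈ 139.036°  →  A = 180° − 45.1° − 139.036° ≈ -4.1355° ≤ 0, not a valid triangle

C = 40.96° (one solution)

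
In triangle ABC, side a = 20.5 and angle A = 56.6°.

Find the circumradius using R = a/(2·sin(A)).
R = a/(2·sin(A)) = 20.5/(2·sin(56.6°))
sin(56.6°) ≈ 0.834848
R ≈ 20.5/(2·0.834848) = 20.5/1.6697 ≈ 12.2777

R = 12.28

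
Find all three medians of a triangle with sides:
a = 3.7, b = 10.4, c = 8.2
Median formula: m_a = ½√(2b² + 2c² − a²) (and cyclically). a² = 13.69, b² = 108.16, c² = 67.24.
m_a = ½√(2·108.16 + 2·67.24 − 13.69) = ½√337.11 ≈ ½·18.3606 ≈ 9.18028
m_b = ½√(2·13.69 + 2·67.24 − 108.16) = ½√53.7 ≈ ½·7.32803 ≈ 3.66401
m_c = ½√(2·13.69 + 2·108.16 − 67.24) = ½√176.46 ≈ ½·13.2838 ≈ 6.64191

m_a = 9.18, m_b = 3.664, m_c = 6.642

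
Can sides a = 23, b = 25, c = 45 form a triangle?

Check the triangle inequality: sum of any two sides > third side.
a + b vs c: 23 + 25 = 48 > 45  ✓
a + c vs b: 23 + 45 = 68 > 25  ✓
b + c vs a: 25 + 45 = 70 > 23  ✓

Yes, triangle inequality satisfied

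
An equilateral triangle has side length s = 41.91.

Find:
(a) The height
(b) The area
(a) The height splits the triangle into two 30-60-90 halves: h = s·√3/2 = 41.91·1.73205/2 ≈ 72.5902/2 ≈ 36.2951
(b) Area = (√3/4)·s² = (√3/4)·41.91² = (√3/4)·1756.4481 ≈ 0.433013·1756.4481 ≈ 760.564

Height = 36.3, Area = 760.6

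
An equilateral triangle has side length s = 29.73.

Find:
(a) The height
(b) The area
(a) The height splits the triangle into two 30-60-90 halves: h = s·√3/2 = 29.73·1.73205/2 ≈ 51.4939/2 ≈ 25.7469
(b) Area = (√3/4)·s² = (√3/4)·29.73² = (√3/4)·883.8729 ≈ 0.433013·883.8729 ≈ 382.728

Height = 25.75, Area = 382.7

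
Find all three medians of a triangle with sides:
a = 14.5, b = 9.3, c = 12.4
Median formula: m_a = ½√(2b² + 2c² − a²) (and cyclically). a² = 210.25, b² = 86.49, c² = 153.76.
m_a = ½√(2·86.49 + 2·153.76 − 210.25) = ½√270.25 ≈ ½·16.4393 ≈ 8.21964
m_b = ½√(2·210.25 + 2·153.76 − 86.49) = ½√641.53 ≈ ½·25.3284 ≈ 12.6642
m_c = ½√(2·210.25 + 2·86.49 − 153.76) = ½√439.72 ≈ ½·20.9695 ≈ 10.4848

m_a = 8.22, m_b = 12.66, m_c = 10.48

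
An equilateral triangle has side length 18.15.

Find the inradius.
r = Area/s with s the semi-perimeter.
Area = (√3/4)·18.15² = (√3/4)·329.4225 ≈ 0.433013·329.4225 ≈ 142.644
s = 3·18.15/2 = 27.225
r ≈ 142.644/27.225 ≈ 5.23945
(Equivalently r = side/(2√3) = 18.15/3.4641 ≈ 5.23945.)

r = 5.239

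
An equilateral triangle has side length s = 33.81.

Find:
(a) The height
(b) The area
(a) The height splits the triangle into two 30-60-90 halves: h = s·√3/2 = 33.81·1.73205/2 ≈ 58.5606/2 ≈ 29.2803
(b) Area = (√3/4)·s² = (√3/4)·33.81² = (√3/4)·1143.1161 ≈ 0.433013·1143.1161 ≈ 494.984

Height = 29.28, Area = 495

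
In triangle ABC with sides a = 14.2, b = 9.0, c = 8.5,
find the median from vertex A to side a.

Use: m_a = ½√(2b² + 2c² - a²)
m_a = ½√(2·9.0² + 2·8.5² − 14.2²) = ½√(2·81 + 2·72.25 − 201.64) = ½√(162 + 144.5 − 201.64) = ½√104.86
√104.86 ≈ 10.2401, so m_a ≈ 5.12006

m_a = 5.12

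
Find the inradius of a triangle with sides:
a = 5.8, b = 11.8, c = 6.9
r = Area/s where s is the semi-perimeter.
s = (5.8 + 11.8 + 6.9)/2 = 24.5/2 = 12.25
Area = √(s(s−a)(s−b)(s−c)) = √(12.25·6.45·0.45·5.35) ≈ √190.223 ≈ 13.7921
r ≈ 13.7921/12.25 ≈ 1.12589

r = 1.126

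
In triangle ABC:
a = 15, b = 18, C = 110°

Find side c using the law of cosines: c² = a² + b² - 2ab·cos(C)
c² = 15² + 18² − 2·15·18·cos(110°)
cos(110°) ≈ -0.34202
c² ≈ 225 + 324 − 540·(-0.34202) ≈ 549 + 184.691 ≈ 733.691
c ≈ √733.691 ≈ 27.0867

c = 27.09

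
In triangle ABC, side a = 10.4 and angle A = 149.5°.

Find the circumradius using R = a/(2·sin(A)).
R = a/(2·sin(A)) = 10.4/(2·sin(149.5°))
sin(149.5°) ≈ 0.507538
R ≈ 10.4/(2·0.507538) = 10.4/1.01508 ≈ 10.2455

R = 10.25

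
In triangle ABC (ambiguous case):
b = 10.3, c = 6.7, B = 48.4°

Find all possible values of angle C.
b/sin(B) = c/sin(C)  ⇒  sin(C) = c·sin(B)/b = 6.7·sin(48.4°)/10.3
sin(48.4°) ≈ 0.747798
sin(C) ≈ 6.7·0.747798/10.3 ≈ 5.01025/10.3 ≈ 0.486432
Candidate 1: C₁ = arcsin(0.486432) ≈ 29.1063°  →  A = 180° − 48.4° − 29.1063° ≈ 102.494° > 0, valid
Candidate 2: C₂ = 180° − C₁ ≈ 150.894°  →  A = 180° − 48.4° − 150.894° ≈ -19.2937° ≤ 0, not a valid triangle

C = 29.11° (one solution)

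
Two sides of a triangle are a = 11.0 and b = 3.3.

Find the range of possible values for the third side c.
Triangle inequality: |a − b| < c < a + b
|a − b| = |11.0 − 3.3| = 7.7
a + b = 11.0 + 3.3 = 14.3

7.7 < c < 14.3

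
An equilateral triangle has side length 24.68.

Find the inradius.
r = Area/s with s the semi-perimeter.
Area = (√3/4)·24.68² = (√3/4)·609.1024 ≈ 0.433013·609.1024 ≈ 263.749
s = 3·24.68/2 = 37.02
r ≈ 263.749/37.02 ≈ 7.1245
(Equivalently r = side/(2√3) = 24.68/3.4641 ≈ 7.1245.)

r = 7.125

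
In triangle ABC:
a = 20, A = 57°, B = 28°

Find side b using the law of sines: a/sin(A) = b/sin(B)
a/sin(A) = b/sin(B)  ⇒  b = a·sin(B)/sin(A) = 20·sin(28°)/sin(57°)
sin(28°) ≈ 0.469472, sin(57°) ≈ 0.838671
b ≈ 20·0.469472/0.838671 ≈ 9.38943/0.838671 ≈ 11.1956

b = 11.2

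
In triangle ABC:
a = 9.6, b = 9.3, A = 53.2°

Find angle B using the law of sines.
a/sin(A) = b/sin(B)  ⇒  sin(B) = b·sin(A)/a = 9.3·sin(53.2°)/9.6
sin(53.2°) ≈ 0.800731
sin(B) ≈ 9.3·0.800731/9.6 ≈ 7.4468/9.6 ≈ 0.775709
B = arcsin(0.775709) ≈ 50.8693°
(Since b ≤ a we need B ≤ A, so the obtuse alternative 180° − 50.8693° ≈ 129.131° is rejected.)

B = 50.87°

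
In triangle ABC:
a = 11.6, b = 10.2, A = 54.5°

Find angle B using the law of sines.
a/sin(A) = b/sin(B)  ⇒  sin(B) = b·sin(A)/a = 10.2·sin(54.5°)/11.6
sin(54.5°) ≈ 0.814116
sin(B) ≈ 10.2·0.814116/11.6 ≈ 8.30398/11.6 ≈ 0.71586
B = arcsin(0.71586) ≈ 45.7137°
(Since b ≤ a we need B ≤ A, so the obtuse alternative 180° − 45.7137° ≈ 134.286° is rejected.)

B = 45.71°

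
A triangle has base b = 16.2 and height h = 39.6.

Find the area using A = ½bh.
A = ½·b·h = ½·16.2·39.6 = ½·641.52 = 320.76

Area = 320.76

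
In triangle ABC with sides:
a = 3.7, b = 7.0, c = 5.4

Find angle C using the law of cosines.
c² = a² + b² − 2ab·cos(C)  ⇒  cos(C) = (a² + b² − c²)/(2ab)
cos(C) = (3.7² + 7.0² − 5.4²)/(2·3.7·7.0) = (13.69 + 49 − 29.16)/51.8 = 33.53/51.8 ≈ 0.647297
C = arccos(0.647297) ≈ 49.6619°

C = 49.66°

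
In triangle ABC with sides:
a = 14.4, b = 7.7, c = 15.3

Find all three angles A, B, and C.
Law of cosines for each angle (a² = 207.36, b² = 59.29, c² = 234.09):
cos(A) = (b² + c² − a²)/(2bc) = (59.29 + 234.09 − 207.36)/(2·7.7·15.3) = 86.02/235.62 ≈ 0.365079  ⇒  A ≈ 68.5875°
cos(B) = (a² + c² − b²)/(2ac) = (207.36 + 234.09 − 59.29)/(2·14.4·15.3) = 382.16/440.64 ≈ 0.867284  ⇒  B ≈ 29.8555°
cos(C) = (a² + b² − c²)/(2ab) = (207.36 + 59.29 − 234.09)/(2·14.4·7.7) = 32.56/221.76 ≈ 0.146825  ⇒  C ≈ 81.557°
Check: A + B + C ≈ 180°

A = 68.59°, B = 29.86°, C = 81.56°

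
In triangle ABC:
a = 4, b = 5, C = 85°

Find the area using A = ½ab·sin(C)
A = ½·a·b·sin(C) = ½·4·5·sin(85°)
sin(85°) ≈ 0.996195
A ≈ ½·20·0.996195 = 10·0.996195 ≈ 9.96195

Area = 9.962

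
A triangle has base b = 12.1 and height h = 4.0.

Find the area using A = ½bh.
A = ½·b·h = ½·12.1·4.0 = ½·48.4 = 24.2

Area = 24.2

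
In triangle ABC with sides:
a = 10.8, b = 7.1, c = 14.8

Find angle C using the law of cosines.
c² = a² + b² − 2ab·cos(C)  ⇒  cos(C) = (a² + b² − c²)/(2ab)
cos(C) = (10.8² + 7.1² − 14.8²)/(2·10.8·7.1) = (116.64 + 50.41 − 219.04)/153.36 = -51.99/153.36 ≈ -0.339006
C = arccos(-0.339006) ≈ 109.816°

C = 109.8°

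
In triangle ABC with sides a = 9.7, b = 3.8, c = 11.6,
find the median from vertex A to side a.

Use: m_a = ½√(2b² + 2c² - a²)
m_a = ½√(2·3.8² + 2·11.6² − 9.7²) = ½√(2·14.44 + 2·134.56 − 94.09) = ½√(28.88 + 269.12 − 94.09) = ½√203.91
√203.91 ≈ 14.2797, so m_a ≈ 7.13985

m_a = 7.14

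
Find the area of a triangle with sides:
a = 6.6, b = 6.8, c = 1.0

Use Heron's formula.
s = (6.6 + 6.8 + 1.0)/2 = 14.4/2 = 7.2
s − a = 0.6, s − b = 0.4, s − c = 6.2
s(s−a)(s−b)(s−c) = 7.2·0.6·0.4·6.2 ≈ 10.7136
Area = √10.7136 ≈ 3.27316

Area = 3.273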